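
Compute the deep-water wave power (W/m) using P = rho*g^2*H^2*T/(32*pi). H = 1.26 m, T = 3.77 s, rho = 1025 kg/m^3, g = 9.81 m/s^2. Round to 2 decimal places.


P = rho * g^2 * H^2 * T / (32 * pi)
P = 1025 * 9.81^2 * 1.26^2 * 3.77 / (32 * pi)
P = 1025 * 96.2361 * 1.5876 * 3.77 / 100.53096
P = 5872.79 W/m

5872.79


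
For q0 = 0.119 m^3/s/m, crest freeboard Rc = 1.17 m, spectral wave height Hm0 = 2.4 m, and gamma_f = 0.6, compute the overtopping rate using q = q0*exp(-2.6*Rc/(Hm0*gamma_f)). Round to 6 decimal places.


q = q0 * exp(-2.6 * Rc / (Hm0 * gamma_f))
Exponent = -2.6 * 1.17 / (2.4 * 0.6)
= -2.6 * 1.17 / 1.4400
= -2.112500
exp(-2.112500) = 0.120935
q = 0.119 * 0.120935
q = 0.014391 m^3/s/m

0.014391


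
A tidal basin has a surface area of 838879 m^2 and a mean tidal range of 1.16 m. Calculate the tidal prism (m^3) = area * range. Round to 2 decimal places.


Tidal prism = Area * Tidal range
P = 838879 * 1.16
P = 973099.64 m^3

973099.64


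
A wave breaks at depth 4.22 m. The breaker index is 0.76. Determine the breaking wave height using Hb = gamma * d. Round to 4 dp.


Hb = gamma * d
Hb = 0.76 * 4.22
Hb = 3.2072 m

3.2072


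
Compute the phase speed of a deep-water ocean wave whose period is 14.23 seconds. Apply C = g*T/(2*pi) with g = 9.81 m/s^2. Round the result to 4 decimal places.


We use the deep-water celerity formula:
C = g * T / (2 * pi)
C = 9.81 * 14.23 / (2 * 3.14159...)
C = 139.596300 / 6.283185
C = 22.2174 m/s

22.2174


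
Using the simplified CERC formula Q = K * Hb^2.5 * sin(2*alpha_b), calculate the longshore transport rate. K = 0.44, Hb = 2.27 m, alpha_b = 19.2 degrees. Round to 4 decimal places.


Q = K * Hb^2.5 * sin(2 * alpha_b)
Hb^2.5 = 2.27^2.5 = 7.763627
sin(2 * 19.2) = sin(38.4) = 0.621148
Q = 0.44 * 7.763627 * 0.621148
Q = 2.1218 m^3/s

2.1218


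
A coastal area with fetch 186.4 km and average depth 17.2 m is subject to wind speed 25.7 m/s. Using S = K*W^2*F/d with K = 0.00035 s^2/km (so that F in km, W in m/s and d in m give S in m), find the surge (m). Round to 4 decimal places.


S = K * W^2 * F / d
W^2 = 25.7^2 = 660.49
S = 0.00035 * 660.49 * 186.4 / 17.2
Numerator = 0.00035 * 660.49 * 186.4 = 43.090368
S = 43.090368 / 17.2 = 2.5053 m

2.5053


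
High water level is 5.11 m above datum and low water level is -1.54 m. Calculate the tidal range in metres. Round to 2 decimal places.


Tidal range = High water - Low water
Tidal range = 5.11 - (-1.54)
Tidal range = 6.65 m

6.65


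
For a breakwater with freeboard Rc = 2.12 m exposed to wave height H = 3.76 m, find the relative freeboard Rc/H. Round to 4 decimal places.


Relative freeboard = Rc / H
= 2.12 / 3.76
= 0.5638

0.5638


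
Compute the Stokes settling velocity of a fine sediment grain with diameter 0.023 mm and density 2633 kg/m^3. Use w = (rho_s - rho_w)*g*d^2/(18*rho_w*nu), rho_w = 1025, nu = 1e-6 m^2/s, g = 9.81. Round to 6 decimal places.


w = (rho_s - rho_w) * g * d^2 / (18 * rho_w * nu)
d = 0.023 mm = 0.000023 m
rho_s - rho_w = 2633 - 1025 = 1608
Numerator = 1608 * 9.81 * (0.000023)^2 = 0.000008344700
Denominator = 18 * 1025 * 1e-6 = 0.018450
w = 0.000452 m/s

0.000452


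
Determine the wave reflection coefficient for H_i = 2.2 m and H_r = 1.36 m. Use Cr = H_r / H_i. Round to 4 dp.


Cr = H_r / H_i
Cr = 1.36 / 2.2
Cr = 0.6182

0.6182


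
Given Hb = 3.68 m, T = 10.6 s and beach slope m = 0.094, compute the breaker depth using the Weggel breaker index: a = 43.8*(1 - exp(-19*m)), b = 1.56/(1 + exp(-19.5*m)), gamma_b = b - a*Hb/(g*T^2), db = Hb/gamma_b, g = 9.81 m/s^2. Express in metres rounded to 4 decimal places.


a = 43.8 * (1 - exp(-19 * m))
exp(-19 * 0.094) = exp(-1.7860) = 0.167629
a = 43.8 * (1 - 0.167629) = 36.457835
b = 1.56 / (1 + exp(-19.5 * m))
exp(-19.5 * 0.094) = exp(-1.8330) = 0.159933
b = 1.56 / (1 + 0.159933) = 1.344905
Hb / (g * T^2) = 3.68 / (9.81 * 10.6^2) = 3.68 / 1102.2516 = 0.00333862
gamma_b = b - a * Hb/(g*T^2) = 1.344905 - 36.457835 * 0.00333862 = 1.223186
db = Hb / gamma_b = 3.68 / 1.223186
db = 3.0085 m

3.0085


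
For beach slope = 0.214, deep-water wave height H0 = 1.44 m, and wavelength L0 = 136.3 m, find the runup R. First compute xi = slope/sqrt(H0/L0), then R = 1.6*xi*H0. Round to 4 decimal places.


xi = slope / sqrt(H0/L0)
H0/L0 = 1.44/136.3 = 0.010565
sqrt(0.010565) = 0.102786
xi = 0.214 / 0.102786 = 2.081999
R = 1.6 * xi * H0 = 1.6 * 2.081999 * 1.44
R = 4.7969 m

4.7969


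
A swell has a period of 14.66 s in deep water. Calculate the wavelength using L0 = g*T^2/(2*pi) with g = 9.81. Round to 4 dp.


L0 = g * T^2 / (2 * pi)
L0 = 9.81 * 14.66^2 / (2 * pi)
L0 = 9.81 * 214.9156 / 6.28319
L0 = 2108.3220 / 6.28319
L0 = 335.5499 m

335.5499


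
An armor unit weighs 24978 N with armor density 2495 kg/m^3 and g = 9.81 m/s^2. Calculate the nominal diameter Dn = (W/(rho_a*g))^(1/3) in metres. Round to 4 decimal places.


V = W / (rho_a * g)
V = 24978 / (2495 * 9.81)
V = 24978 / 24475.95
V = 1.020512 m^3
Dn = V^(1/3) = 1.020512^(1/3)
Dn = 1.0068 m

1.0068


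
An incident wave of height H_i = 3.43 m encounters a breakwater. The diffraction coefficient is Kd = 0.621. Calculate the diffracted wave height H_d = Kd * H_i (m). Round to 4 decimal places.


H_d = Kd * H_i
H_d = 0.621 * 3.43
H_d = 2.1300 m

2.1300


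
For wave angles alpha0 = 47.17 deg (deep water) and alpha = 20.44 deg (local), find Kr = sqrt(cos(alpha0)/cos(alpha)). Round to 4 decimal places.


Kr = sqrt(cos(alpha0) / cos(alpha))
cos(47.17) = 0.679825
cos(20.44) = 0.937038
Kr = sqrt(0.679825 / 0.937038)
Kr = sqrt(0.725504)
Kr = 0.8518

0.8518


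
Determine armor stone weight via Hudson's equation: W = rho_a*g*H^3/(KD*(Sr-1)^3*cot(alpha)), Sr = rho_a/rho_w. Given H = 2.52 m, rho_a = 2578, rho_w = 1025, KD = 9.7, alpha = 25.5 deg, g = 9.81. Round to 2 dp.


Sr = rho_a / rho_w = 2578 / 1025 = 2.515122
(Sr - 1) = 1.515122
(Sr - 1)^3 = 3.478106
cot(25.5) = 1 / tan(25.5) = 1 / 0.476976 = 2.096544
Numerator = 2578 * 9.81 * 2.52^3 = 404718.9529
Denominator = 9.7 * 3.478106 * 2.096544 = 70.732402
W = 404718.9529 / 70.732402
W = 5721.83 N

5721.83


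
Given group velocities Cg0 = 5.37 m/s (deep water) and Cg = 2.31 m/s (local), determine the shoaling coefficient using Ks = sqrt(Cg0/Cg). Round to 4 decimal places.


Ks = sqrt(Cg0 / Cg)
Ks = sqrt(5.37 / 2.31)
Ks = sqrt(2.3247)
Ks = 1.5247

1.5247


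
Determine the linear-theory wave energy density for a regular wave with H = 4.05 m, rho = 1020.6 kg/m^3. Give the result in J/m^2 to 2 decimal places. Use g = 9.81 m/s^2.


E = (1/8) * rho * g * H^2
E = (1/8) * 1020.6 * 9.81 * 4.05^2
E = 0.125 * 1020.6 * 9.81 * 16.4025
E = 20527.91 J/m^2

20527.91


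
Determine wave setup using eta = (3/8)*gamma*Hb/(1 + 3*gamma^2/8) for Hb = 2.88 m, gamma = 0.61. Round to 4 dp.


eta = (3/8) * gamma * Hb / (1 + 3*gamma^2/8)
Numerator = (3/8) * 0.61 * 2.88 = 0.658800
Denominator = 1 + 3*0.61^2/8 = 1 + 0.139538 = 1.139538
eta = 0.658800 / 1.139538
eta = 0.5781 m

0.5781


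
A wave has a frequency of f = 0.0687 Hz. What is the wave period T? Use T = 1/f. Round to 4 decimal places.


T = 1 / f
T = 1 / 0.0687
T = 14.5560 s

14.5560


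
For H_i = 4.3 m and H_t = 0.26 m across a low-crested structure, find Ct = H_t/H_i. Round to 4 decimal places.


Ct = H_t / H_i
Ct = 0.26 / 4.3
Ct = 0.0605

0.0605


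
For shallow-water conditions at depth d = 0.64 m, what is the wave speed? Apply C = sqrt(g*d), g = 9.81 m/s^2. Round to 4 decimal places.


Using the shallow-water approximation:
C = sqrt(g * d) = sqrt(9.81 * 0.64)
C = sqrt(6.2784)
C = 2.5057 m/s

2.5057


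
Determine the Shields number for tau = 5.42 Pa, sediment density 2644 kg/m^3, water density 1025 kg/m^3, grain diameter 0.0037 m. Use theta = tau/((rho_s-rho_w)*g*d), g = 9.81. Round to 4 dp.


theta = tau / ((rho_s - rho_w) * g * d)
rho_s - rho_w = 2644 - 1025 = 1619
Denominator = 1619 * 9.81 * 0.0037 = 58.764843
theta = 5.42 / 58.764843
theta = 0.0922

0.0922


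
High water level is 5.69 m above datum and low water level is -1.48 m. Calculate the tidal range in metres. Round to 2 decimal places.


Tidal range = High water - Low water
Tidal range = 5.69 - (-1.48)
Tidal range = 7.17 m

7.17


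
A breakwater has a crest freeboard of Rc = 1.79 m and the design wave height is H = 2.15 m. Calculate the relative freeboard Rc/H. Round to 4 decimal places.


Relative freeboard = Rc / H
= 1.79 / 2.15
= 0.8326

0.8326


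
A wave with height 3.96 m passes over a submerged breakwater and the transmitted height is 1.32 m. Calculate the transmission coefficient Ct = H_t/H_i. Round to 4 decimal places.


Ct = H_t / H_i
Ct = 1.32 / 3.96
Ct = 0.3333

0.3333


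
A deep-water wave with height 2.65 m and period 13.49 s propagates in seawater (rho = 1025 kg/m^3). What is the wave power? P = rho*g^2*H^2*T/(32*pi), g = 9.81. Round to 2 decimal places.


P = rho * g^2 * H^2 * T / (32 * pi)
P = 1025 * 9.81^2 * 2.65^2 * 13.49 / (32 * pi)
P = 1025 * 96.2361 * 7.0225 * 13.49 / 100.53096
P = 92953.50 W/m

92953.50


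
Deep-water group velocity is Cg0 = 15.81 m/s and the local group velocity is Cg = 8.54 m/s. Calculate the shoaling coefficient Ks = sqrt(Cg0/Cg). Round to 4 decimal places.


Ks = sqrt(Cg0 / Cg)
Ks = sqrt(15.81 / 8.54)
Ks = sqrt(1.8513)
Ks = 1.3606

1.3606


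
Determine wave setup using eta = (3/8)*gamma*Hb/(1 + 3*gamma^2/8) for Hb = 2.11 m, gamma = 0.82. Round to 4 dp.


eta = (3/8) * gamma * Hb / (1 + 3*gamma^2/8)
Numerator = (3/8) * 0.82 * 2.11 = 0.648825
Denominator = 1 + 3*0.82^2/8 = 1 + 0.252150 = 1.252150
eta = 0.648825 / 1.252150
eta = 0.5182 m

0.5182


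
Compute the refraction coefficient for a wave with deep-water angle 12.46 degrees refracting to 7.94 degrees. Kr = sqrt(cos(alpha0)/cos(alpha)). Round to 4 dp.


Kr = sqrt(cos(alpha0) / cos(alpha))
cos(12.46) = 0.976447
cos(7.94) = 0.990413
Kr = sqrt(0.976447 / 0.990413)
Kr = sqrt(0.985898)
Kr = 0.9929

0.9929


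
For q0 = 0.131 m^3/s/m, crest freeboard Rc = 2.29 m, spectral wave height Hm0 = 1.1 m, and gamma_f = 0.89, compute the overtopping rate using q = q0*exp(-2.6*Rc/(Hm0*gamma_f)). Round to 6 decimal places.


q = q0 * exp(-2.6 * Rc / (Hm0 * gamma_f))
Exponent = -2.6 * 2.29 / (1.1 * 0.89)
= -2.6 * 2.29 / 0.9790
= -6.081716
exp(-6.081716) = 0.002284
q = 0.131 * 0.002284
q = 0.000299 m^3/s/m

0.000299


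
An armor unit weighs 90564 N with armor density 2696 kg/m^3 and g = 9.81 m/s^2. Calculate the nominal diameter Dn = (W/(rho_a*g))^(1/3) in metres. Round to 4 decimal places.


V = W / (rho_a * g)
V = 90564 / (2696 * 9.81)
V = 90564 / 26447.76
V = 3.424260 m^3
Dn = V^(1/3) = 3.424260^(1/3)
Dn = 1.5073 m

1.5073


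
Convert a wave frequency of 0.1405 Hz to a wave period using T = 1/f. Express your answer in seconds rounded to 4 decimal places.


T = 1 / f
T = 1 / 0.1405
T = 7.1174 s

7.1174


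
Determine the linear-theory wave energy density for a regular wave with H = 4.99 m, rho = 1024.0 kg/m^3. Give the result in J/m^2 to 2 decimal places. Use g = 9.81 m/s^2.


E = (1/8) * rho * g * H^2
E = (1/8) * 1024.0 * 9.81 * 4.99^2
E = 0.125 * 1024.0 * 9.81 * 24.9001
E = 31266.56 J/m^2

31266.56


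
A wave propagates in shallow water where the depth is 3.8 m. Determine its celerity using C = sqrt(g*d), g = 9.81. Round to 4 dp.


Using the shallow-water approximation:
C = sqrt(g * d) = sqrt(9.81 * 3.8)
C = sqrt(37.2780)
C = 6.1056 m/s

6.1056


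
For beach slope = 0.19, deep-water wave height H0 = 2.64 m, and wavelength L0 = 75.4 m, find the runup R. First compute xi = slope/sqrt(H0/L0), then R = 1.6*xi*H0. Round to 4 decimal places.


xi = slope / sqrt(H0/L0)
H0/L0 = 2.64/75.4 = 0.035013
sqrt(0.035013) = 0.187118
xi = 0.19 / 0.187118 = 1.015400
R = 1.6 * xi * H0 = 1.6 * 1.015400 * 2.64
R = 4.2891 m

4.2891


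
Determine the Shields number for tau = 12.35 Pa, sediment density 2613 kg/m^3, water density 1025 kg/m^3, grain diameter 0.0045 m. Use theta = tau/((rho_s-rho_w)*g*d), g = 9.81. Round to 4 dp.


theta = tau / ((rho_s - rho_w) * g * d)
rho_s - rho_w = 2613 - 1025 = 1588
Denominator = 1588 * 9.81 * 0.0045 = 70.102260
theta = 12.35 / 70.102260
theta = 0.1762

0.1762


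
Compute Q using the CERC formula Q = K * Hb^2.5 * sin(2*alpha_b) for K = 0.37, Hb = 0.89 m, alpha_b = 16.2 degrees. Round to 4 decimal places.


Q = K * Hb^2.5 * sin(2 * alpha_b)
Hb^2.5 = 0.89^2.5 = 0.747266
sin(2 * 16.2) = sin(32.4) = 0.535827
Q = 0.37 * 0.747266 * 0.535827
Q = 0.1481 m^3/s

0.1481


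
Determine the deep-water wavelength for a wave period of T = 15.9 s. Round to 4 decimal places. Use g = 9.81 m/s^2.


L0 = g * T^2 / (2 * pi)
L0 = 9.81 * 15.9^2 / (2 * pi)
L0 = 9.81 * 252.8100 / 6.28319
L0 = 2480.0661 / 6.28319
L0 = 394.7148 m

394.7148


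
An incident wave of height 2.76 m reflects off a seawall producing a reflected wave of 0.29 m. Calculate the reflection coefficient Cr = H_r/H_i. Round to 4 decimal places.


Cr = H_r / H_i
Cr = 0.29 / 2.76
Cr = 0.1051

0.1051


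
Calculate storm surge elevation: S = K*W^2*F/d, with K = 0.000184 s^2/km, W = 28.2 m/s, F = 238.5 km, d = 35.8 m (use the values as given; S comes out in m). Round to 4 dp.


S = K * W^2 * F / d
W^2 = 28.2^2 = 795.24
S = 0.000184 * 795.24 * 238.5 / 35.8
Numerator = 0.000184 * 795.24 * 238.5 = 34.898312
S = 34.898312 / 35.8 = 0.9748 m

0.9748


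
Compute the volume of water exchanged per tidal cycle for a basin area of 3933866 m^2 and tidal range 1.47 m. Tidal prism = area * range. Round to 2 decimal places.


Tidal prism = Area * Tidal range
P = 3933866 * 1.47
P = 5782783.02 m^3

5782783.02


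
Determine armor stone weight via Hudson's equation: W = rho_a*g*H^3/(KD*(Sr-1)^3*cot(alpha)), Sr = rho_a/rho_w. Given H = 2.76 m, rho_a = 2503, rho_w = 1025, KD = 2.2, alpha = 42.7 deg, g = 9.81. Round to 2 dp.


Sr = rho_a / rho_w = 2503 / 1025 = 2.441951
(Sr - 1) = 1.441951
(Sr - 1)^3 = 2.998139
cot(42.7) = 1 / tan(42.7) = 1 / 0.922773 = 1.083690
Numerator = 2503 * 9.81 * 2.76^3 = 516246.4797
Denominator = 2.2 * 2.998139 * 1.083690 = 7.147914
W = 516246.4797 / 7.147914
W = 72223.38 N

72223.38


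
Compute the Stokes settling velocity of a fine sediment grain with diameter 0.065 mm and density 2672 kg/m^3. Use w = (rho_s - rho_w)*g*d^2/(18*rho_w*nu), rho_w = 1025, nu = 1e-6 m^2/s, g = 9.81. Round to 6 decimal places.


w = (rho_s - rho_w) * g * d^2 / (18 * rho_w * nu)
d = 0.065 mm = 0.000065 m
rho_s - rho_w = 2672 - 1025 = 1647
Numerator = 1647 * 9.81 * (0.000065)^2 = 0.000068263621
Denominator = 18 * 1025 * 1e-6 = 0.018450
w = 0.003700 m/s

0.003700


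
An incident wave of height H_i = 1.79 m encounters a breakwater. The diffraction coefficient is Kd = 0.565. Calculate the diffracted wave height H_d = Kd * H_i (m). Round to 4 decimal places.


H_d = Kd * H_i
H_d = 0.565 * 1.79
H_d = 1.0114 m

1.0114


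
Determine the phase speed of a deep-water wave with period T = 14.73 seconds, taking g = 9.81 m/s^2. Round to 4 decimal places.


We use the deep-water celerity formula:
C = g * T / (2 * pi)
C = 9.81 * 14.73 / (2 * 3.14159...)
C = 144.501300 / 6.283185
C = 22.9981 m/s

22.9981


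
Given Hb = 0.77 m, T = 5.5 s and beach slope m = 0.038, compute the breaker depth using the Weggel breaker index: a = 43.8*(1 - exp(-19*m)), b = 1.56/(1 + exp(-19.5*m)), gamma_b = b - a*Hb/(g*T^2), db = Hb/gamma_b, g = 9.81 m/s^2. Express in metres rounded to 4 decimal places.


a = 43.8 * (1 - exp(-19 * m))
exp(-19 * 0.038) = exp(-0.7220) = 0.485780
a = 43.8 * (1 - 0.485780) = 22.522848
b = 1.56 / (1 + exp(-19.5 * m))
exp(-19.5 * 0.038) = exp(-0.7410) = 0.476637
b = 1.56 / (1 + 0.476637) = 1.056455
Hb / (g * T^2) = 0.77 / (9.81 * 5.5^2) = 0.77 / 296.7525 = 0.00259475
gamma_b = b - a * Hb/(g*T^2) = 1.056455 - 22.522848 * 0.00259475 = 0.998013
db = Hb / gamma_b = 0.77 / 0.998013
db = 0.7715 m

0.7715


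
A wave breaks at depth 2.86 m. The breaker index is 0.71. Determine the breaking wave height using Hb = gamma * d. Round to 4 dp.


Hb = gamma * d
Hb = 0.71 * 2.86
Hb = 2.0306 m

2.0306


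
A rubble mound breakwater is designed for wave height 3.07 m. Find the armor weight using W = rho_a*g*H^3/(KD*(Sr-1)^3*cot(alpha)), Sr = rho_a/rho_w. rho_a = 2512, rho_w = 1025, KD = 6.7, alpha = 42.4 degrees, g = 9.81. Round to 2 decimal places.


Sr = rho_a / rho_w = 2512 / 1025 = 2.450732
(Sr - 1) = 1.450732
(Sr - 1)^3 = 3.053243
cot(42.4) = 1 / tan(42.4) = 1 / 0.913125 = 1.095140
Numerator = 2512 * 9.81 * 3.07^3 = 713023.3772
Denominator = 6.7 * 3.053243 * 1.095140 = 22.402973
W = 713023.3772 / 22.402973
W = 31827.18 N

31827.18


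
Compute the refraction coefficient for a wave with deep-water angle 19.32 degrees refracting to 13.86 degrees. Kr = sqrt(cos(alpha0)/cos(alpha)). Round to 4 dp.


Kr = sqrt(cos(alpha0) / cos(alpha))
cos(19.32) = 0.943686
cos(13.86) = 0.970884
Kr = sqrt(0.943686 / 0.970884)
Kr = sqrt(0.971986)
Kr = 0.9859

0.9859


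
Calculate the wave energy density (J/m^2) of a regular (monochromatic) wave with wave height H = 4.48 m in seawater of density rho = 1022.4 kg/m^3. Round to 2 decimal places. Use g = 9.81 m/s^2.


E = (1/8) * rho * g * H^2
E = (1/8) * 1022.4 * 9.81 * 4.48^2
E = 0.125 * 1022.4 * 9.81 * 20.0704
E = 25162.62 J/m^2

25162.62


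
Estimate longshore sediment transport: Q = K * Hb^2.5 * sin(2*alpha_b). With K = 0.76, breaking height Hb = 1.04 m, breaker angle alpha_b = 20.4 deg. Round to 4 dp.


Q = K * Hb^2.5 * sin(2 * alpha_b)
Hb^2.5 = 1.04^2.5 = 1.103020
sin(2 * 20.4) = sin(40.8) = 0.653421
Q = 0.76 * 1.103020 * 0.653421
Q = 0.5478 m^3/s

0.5478


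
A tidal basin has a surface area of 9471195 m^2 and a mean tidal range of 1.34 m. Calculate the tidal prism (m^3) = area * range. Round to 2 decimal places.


Tidal prism = Area * Tidal range
P = 9471195 * 1.34
P = 12691401.30 m^3

12691401.30


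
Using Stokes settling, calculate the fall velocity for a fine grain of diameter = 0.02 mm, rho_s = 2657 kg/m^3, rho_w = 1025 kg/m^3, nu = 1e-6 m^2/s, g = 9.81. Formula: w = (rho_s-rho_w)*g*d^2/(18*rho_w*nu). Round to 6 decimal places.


w = (rho_s - rho_w) * g * d^2 / (18 * rho_w * nu)
d = 0.02 mm = 0.000020 m
rho_s - rho_w = 2657 - 1025 = 1632
Numerator = 1632 * 9.81 * (0.000020)^2 = 0.000006403968
Denominator = 18 * 1025 * 1e-6 = 0.018450
w = 0.000347 m/s

0.000347


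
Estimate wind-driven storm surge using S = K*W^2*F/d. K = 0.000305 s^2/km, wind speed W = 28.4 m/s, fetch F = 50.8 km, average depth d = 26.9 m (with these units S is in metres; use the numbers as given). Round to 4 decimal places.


S = K * W^2 * F / d
W^2 = 28.4^2 = 806.56
S = 0.000305 * 806.56 * 50.8 / 26.9
Numerator = 0.000305 * 806.56 * 50.8 = 12.496841
S = 12.496841 / 26.9 = 0.4646 m

0.4646


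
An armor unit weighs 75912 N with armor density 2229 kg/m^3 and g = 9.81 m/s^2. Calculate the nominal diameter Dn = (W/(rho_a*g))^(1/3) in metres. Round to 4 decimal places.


V = W / (rho_a * g)
V = 75912 / (2229 * 9.81)
V = 75912 / 21866.49
V = 3.471613 m^3
Dn = V^(1/3) = 3.471613^(1/3)
Dn = 1.5142 m

1.5142


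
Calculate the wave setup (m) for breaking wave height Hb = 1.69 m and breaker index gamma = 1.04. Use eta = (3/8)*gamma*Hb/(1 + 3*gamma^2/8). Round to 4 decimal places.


eta = (3/8) * gamma * Hb / (1 + 3*gamma^2/8)
Numerator = (3/8) * 1.04 * 1.69 = 0.659100
Denominator = 1 + 3*1.04^2/8 = 1 + 0.405600 = 1.405600
eta = 0.659100 / 1.405600
eta = 0.4689 m

0.4689


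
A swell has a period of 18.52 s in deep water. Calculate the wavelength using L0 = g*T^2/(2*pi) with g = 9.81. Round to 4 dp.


L0 = g * T^2 / (2 * pi)
L0 = 9.81 * 18.52^2 / (2 * pi)
L0 = 9.81 * 342.9904 / 6.28319
L0 = 3364.7358 / 6.28319
L0 = 535.5143 m

535.5143


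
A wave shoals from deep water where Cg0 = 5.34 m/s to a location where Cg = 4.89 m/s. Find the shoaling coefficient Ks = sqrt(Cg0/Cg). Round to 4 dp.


Ks = sqrt(Cg0 / Cg)
Ks = sqrt(5.34 / 4.89)
Ks = sqrt(1.0920)
Ks = 1.0450

1.0450


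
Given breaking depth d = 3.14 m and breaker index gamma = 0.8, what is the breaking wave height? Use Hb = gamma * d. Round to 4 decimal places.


Hb = gamma * d
Hb = 0.8 * 3.14
Hb = 2.5120 m

2.5120


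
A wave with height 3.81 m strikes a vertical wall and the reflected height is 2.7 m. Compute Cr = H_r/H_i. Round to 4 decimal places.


Cr = H_r / H_i
Cr = 2.7 / 3.81
Cr = 0.7087

0.7087


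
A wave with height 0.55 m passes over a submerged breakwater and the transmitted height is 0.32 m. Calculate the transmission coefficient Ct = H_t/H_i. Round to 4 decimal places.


Ct = H_t / H_i
Ct = 0.32 / 0.55
Ct = 0.5818

0.5818


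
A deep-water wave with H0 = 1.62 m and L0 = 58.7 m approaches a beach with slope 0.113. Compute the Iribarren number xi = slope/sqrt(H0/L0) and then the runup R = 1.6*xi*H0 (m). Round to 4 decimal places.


xi = slope / sqrt(H0/L0)
H0/L0 = 1.62/58.7 = 0.027598
sqrt(0.027598) = 0.166126
xi = 0.113 / 0.166126 = 0.680205
R = 1.6 * xi * H0 = 1.6 * 0.680205 * 1.62
R = 1.7631 m

1.7631


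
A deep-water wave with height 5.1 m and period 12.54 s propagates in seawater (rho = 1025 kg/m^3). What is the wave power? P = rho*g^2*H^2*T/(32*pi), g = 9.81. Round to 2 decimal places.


P = rho * g^2 * H^2 * T / (32 * pi)
P = 1025 * 9.81^2 * 5.1^2 * 12.54 / (32 * pi)
P = 1025 * 96.2361 * 26.0100 * 12.54 / 100.53096
P = 320036.80 W/m

320036.80


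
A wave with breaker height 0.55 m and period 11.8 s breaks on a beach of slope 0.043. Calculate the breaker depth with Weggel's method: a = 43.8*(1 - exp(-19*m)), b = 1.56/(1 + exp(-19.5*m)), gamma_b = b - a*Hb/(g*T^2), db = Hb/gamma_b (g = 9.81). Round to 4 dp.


a = 43.8 * (1 - exp(-19 * m))
exp(-19 * 0.043) = exp(-0.8170) = 0.441755
a = 43.8 * (1 - 0.441755) = 24.451134
b = 1.56 / (1 + exp(-19.5 * m))
exp(-19.5 * 0.043) = exp(-0.8385) = 0.432359
b = 1.56 / (1 + 0.432359) = 1.089113
Hb / (g * T^2) = 0.55 / (9.81 * 11.8^2) = 0.55 / 1365.9444 = 0.00040265
gamma_b = b - a * Hb/(g*T^2) = 1.089113 - 24.451134 * 0.00040265 = 1.079267
db = Hb / gamma_b = 0.55 / 1.079267
db = 0.5096 m

0.5096


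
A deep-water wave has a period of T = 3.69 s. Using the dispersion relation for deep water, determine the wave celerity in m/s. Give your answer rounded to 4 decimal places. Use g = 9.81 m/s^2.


We use the deep-water celerity formula:
C = g * T / (2 * pi)
C = 9.81 * 3.69 / (2 * 3.14159...)
C = 36.198900 / 6.283185
C = 5.7612 m/s

5.7612


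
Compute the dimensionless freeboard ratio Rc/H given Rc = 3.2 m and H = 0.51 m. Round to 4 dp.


Relative freeboard = Rc / H
= 3.2 / 0.51
= 6.2745

6.2745


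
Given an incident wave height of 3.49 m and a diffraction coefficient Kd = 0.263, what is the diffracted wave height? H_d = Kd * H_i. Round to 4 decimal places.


H_d = Kd * H_i
H_d = 0.263 * 3.49
H_d = 0.9179 m

0.9179


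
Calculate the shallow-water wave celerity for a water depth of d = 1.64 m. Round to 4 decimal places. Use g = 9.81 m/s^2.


Using the shallow-water approximation:
C = sqrt(g * d) = sqrt(9.81 * 1.64)
C = sqrt(16.0884)
C = 4.0110 m/s

4.0110


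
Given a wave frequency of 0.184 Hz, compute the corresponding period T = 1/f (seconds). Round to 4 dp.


T = 1 / f
T = 1 / 0.184
T = 5.4348 s

5.4348


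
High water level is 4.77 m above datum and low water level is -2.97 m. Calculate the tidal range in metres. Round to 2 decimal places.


Tidal range = High water - Low water
Tidal range = 4.77 - (-2.97)
Tidal range = 7.74 m

7.74


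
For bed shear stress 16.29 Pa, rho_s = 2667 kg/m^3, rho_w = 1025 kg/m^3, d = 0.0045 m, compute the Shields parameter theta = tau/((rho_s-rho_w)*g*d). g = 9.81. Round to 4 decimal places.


theta = tau / ((rho_s - rho_w) * g * d)
rho_s - rho_w = 2667 - 1025 = 1642
Denominator = 1642 * 9.81 * 0.0045 = 72.486090
theta = 16.29 / 72.486090
theta = 0.2247

0.2247


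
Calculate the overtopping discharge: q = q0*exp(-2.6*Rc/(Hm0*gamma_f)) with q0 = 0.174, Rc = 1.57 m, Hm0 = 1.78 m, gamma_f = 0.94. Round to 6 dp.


q = q0 * exp(-2.6 * Rc / (Hm0 * gamma_f))
Exponent = -2.6 * 1.57 / (1.78 * 0.94)
= -2.6 * 1.57 / 1.6732
= -2.439637
exp(-2.439637) = 0.087193
q = 0.174 * 0.087193
q = 0.015172 m^3/s/m

0.015172


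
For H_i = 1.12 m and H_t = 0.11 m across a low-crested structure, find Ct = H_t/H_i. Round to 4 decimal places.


Ct = H_t / H_i
Ct = 0.11 / 1.12
Ct = 0.0982

0.0982


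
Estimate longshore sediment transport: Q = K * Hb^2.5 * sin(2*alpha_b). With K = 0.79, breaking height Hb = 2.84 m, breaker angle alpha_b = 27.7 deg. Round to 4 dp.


Q = K * Hb^2.5 * sin(2 * alpha_b)
Hb^2.5 = 2.84^2.5 = 13.592391
sin(2 * 27.7) = sin(55.4) = 0.823136
Q = 0.79 * 13.592391 * 0.823136
Q = 8.8388 m^3/s

8.8388


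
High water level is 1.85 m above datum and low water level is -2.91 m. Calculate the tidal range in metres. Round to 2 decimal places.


Tidal range = High water - Low water
Tidal range = 1.85 - (-2.91)
Tidal range = 4.76 m

4.76


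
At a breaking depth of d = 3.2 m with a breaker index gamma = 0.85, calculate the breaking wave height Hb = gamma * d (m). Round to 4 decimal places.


Hb = gamma * d
Hb = 0.85 * 3.2
Hb = 2.7200 m

2.7200


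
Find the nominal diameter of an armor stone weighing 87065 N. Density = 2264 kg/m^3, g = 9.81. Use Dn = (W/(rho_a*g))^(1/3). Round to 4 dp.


V = W / (rho_a * g)
V = 87065 / (2264 * 9.81)
V = 87065 / 22209.84
V = 3.920109 m^3
Dn = V^(1/3) = 3.920109^(1/3)
Dn = 1.5768 m

1.5768


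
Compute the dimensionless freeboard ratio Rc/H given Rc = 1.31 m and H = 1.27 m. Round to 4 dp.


Relative freeboard = Rc / H
= 1.31 / 1.27
= 1.0315

1.0315


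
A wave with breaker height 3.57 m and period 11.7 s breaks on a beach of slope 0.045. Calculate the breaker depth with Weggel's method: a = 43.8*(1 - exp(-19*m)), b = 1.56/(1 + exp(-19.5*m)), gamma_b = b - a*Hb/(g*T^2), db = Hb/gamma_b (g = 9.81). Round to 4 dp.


a = 43.8 * (1 - exp(-19 * m))
exp(-19 * 0.045) = exp(-0.8550) = 0.425283
a = 43.8 * (1 - 0.425283) = 25.172596
b = 1.56 / (1 + exp(-19.5 * m))
exp(-19.5 * 0.045) = exp(-0.8775) = 0.415821
b = 1.56 / (1 + 0.415821) = 1.101834
Hb / (g * T^2) = 3.57 / (9.81 * 11.7^2) = 3.57 / 1342.8909 = 0.00265844
gamma_b = b - a * Hb/(g*T^2) = 1.101834 - 25.172596 * 0.00265844 = 1.034914
db = Hb / gamma_b = 3.57 / 1.034914
db = 3.4496 m

3.4496


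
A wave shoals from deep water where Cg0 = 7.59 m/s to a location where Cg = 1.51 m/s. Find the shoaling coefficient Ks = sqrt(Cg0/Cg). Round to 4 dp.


Ks = sqrt(Cg0 / Cg)
Ks = sqrt(7.59 / 1.51)
Ks = sqrt(5.0265)
Ks = 2.2420

2.2420


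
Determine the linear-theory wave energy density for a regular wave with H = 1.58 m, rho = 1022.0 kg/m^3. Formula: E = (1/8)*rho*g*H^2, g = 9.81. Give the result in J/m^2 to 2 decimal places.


E = (1/8) * rho * g * H^2
E = (1/8) * 1022.0 * 9.81 * 1.58^2
E = 0.125 * 1022.0 * 9.81 * 2.4964
E = 3128.56 J/m^2

3128.56


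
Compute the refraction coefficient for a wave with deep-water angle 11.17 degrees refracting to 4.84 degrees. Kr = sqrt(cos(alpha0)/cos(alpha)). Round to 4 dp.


Kr = sqrt(cos(alpha0) / cos(alpha))
cos(11.17) = 0.981057
cos(4.84) = 0.996434
Kr = sqrt(0.981057 / 0.996434)
Kr = sqrt(0.984567)
Kr = 0.9923

0.9923


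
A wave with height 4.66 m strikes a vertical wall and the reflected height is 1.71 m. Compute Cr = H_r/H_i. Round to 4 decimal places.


Cr = H_r / H_i
Cr = 1.71 / 4.66
Cr = 0.3670

0.3670


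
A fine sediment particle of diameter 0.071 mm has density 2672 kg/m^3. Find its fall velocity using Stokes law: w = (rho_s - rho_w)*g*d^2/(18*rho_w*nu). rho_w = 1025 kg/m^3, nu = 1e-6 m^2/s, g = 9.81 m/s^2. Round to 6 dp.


w = (rho_s - rho_w) * g * d^2 / (18 * rho_w * nu)
d = 0.071 mm = 0.000071 m
rho_s - rho_w = 2672 - 1025 = 1647
Numerator = 1647 * 9.81 * (0.000071)^2 = 0.000081447790
Denominator = 18 * 1025 * 1e-6 = 0.018450
w = 0.004415 m/s

0.004415


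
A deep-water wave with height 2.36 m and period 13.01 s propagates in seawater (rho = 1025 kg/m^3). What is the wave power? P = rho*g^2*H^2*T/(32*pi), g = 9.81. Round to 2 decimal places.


P = rho * g^2 * H^2 * T / (32 * pi)
P = 1025 * 9.81^2 * 2.36^2 * 13.01 / (32 * pi)
P = 1025 * 96.2361 * 5.5696 * 13.01 / 100.53096
P = 71098.97 W/m

71098.97


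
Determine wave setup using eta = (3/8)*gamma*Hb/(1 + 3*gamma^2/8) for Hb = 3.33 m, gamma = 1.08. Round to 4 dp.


eta = (3/8) * gamma * Hb / (1 + 3*gamma^2/8)
Numerator = (3/8) * 1.08 * 3.33 = 1.348650
Denominator = 1 + 3*1.08^2/8 = 1 + 0.437400 = 1.437400
eta = 1.348650 / 1.437400
eta = 0.9383 m

0.9383


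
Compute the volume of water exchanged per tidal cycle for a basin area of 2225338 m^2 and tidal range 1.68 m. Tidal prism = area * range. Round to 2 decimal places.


Tidal prism = Area * Tidal range
P = 2225338 * 1.68
P = 3738567.84 m^3

3738567.84


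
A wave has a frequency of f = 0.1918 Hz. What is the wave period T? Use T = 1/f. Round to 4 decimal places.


T = 1 / f
T = 1 / 0.1918
T = 5.2138 s

5.2138


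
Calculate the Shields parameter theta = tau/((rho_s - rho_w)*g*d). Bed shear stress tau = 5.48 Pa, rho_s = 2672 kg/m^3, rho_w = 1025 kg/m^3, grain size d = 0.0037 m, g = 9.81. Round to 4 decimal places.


theta = tau / ((rho_s - rho_w) * g * d)
rho_s - rho_w = 2672 - 1025 = 1647
Denominator = 1647 * 9.81 * 0.0037 = 59.781159
theta = 5.48 / 59.781159
theta = 0.0917

0.0917


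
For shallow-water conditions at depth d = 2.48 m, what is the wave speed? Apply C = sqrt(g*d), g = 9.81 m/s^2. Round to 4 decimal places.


Using the shallow-water approximation:
C = sqrt(g * d) = sqrt(9.81 * 2.48)
C = sqrt(24.3288)
C = 4.9324 m/s

4.9324


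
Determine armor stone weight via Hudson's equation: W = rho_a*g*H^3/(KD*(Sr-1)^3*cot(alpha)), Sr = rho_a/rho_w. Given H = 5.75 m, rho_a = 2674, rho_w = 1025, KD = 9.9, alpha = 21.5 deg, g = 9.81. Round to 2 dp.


Sr = rho_a / rho_w = 2674 / 1025 = 2.608780
(Sr - 1) = 1.608780
(Sr - 1)^3 = 4.163805
cot(21.5) = 1 / tan(21.5) = 1 / 0.393910 = 2.538648
Numerator = 2674 * 9.81 * 5.75^3 = 4986937.7184
Denominator = 9.9 * 4.163805 * 2.538648 = 104.647302
W = 4986937.7184 / 104.647302
W = 47654.72 N

47654.72


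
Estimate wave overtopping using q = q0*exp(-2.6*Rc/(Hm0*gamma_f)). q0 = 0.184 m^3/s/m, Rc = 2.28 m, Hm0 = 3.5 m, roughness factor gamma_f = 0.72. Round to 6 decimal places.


q = q0 * exp(-2.6 * Rc / (Hm0 * gamma_f))
Exponent = -2.6 * 2.28 / (3.5 * 0.72)
= -2.6 * 2.28 / 2.5200
= -2.352381
exp(-2.352381) = 0.095142
q = 0.184 * 0.095142
q = 0.017506 m^3/s/m

0.017506


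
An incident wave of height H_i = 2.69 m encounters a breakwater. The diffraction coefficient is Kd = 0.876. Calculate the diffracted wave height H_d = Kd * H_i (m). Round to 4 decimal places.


H_d = Kd * H_i
H_d = 0.876 * 2.69
H_d = 2.3564 m

2.3564


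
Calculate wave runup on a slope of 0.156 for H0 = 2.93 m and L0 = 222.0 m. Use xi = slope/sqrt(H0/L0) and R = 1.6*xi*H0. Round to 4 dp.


xi = slope / sqrt(H0/L0)
H0/L0 = 2.93/222.0 = 0.013198
sqrt(0.013198) = 0.114883
xi = 0.156 / 0.114883 = 1.357898
R = 1.6 * xi * H0 = 1.6 * 1.357898 * 2.93
R = 6.3658 m

6.3658


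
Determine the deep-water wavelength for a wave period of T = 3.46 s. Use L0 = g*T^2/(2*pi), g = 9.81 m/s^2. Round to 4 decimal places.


L0 = g * T^2 / (2 * pi)
L0 = 9.81 * 3.46^2 / (2 * pi)
L0 = 9.81 * 11.9716 / 6.28319
L0 = 117.4414 / 6.28319
L0 = 18.6914 m

18.6914


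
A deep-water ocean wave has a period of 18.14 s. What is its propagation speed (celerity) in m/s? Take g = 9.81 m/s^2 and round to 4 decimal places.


We use the deep-water celerity formula:
C = g * T / (2 * pi)
C = 9.81 * 18.14 / (2 * 3.14159...)
C = 177.953400 / 6.283185
C = 28.3222 m/s

28.3222


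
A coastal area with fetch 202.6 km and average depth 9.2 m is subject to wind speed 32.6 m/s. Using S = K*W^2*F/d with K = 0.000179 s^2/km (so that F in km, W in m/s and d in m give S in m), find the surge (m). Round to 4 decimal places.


S = K * W^2 * F / d
W^2 = 32.6^2 = 1062.76
S = 0.000179 * 1062.76 * 202.6 / 9.2
Numerator = 0.000179 * 1062.76 * 202.6 = 38.541417
S = 38.541417 / 9.2 = 4.1893 m

4.1893


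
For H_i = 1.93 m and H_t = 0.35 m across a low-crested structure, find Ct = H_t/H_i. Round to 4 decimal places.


Ct = H_t / H_i
Ct = 0.35 / 1.93
Ct = 0.1813

0.1813


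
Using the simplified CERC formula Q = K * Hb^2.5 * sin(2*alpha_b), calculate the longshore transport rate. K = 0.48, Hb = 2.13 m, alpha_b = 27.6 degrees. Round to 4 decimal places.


Q = K * Hb^2.5 * sin(2 * alpha_b)
Hb^2.5 = 2.13^2.5 = 6.621388
sin(2 * 27.6) = sin(55.2) = 0.821149
Q = 0.48 * 6.621388 * 0.821149
Q = 2.6098 m^3/s

2.6098


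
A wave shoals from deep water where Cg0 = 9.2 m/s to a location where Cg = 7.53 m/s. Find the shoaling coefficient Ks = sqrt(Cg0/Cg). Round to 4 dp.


Ks = sqrt(Cg0 / Cg)
Ks = sqrt(9.2 / 7.53)
Ks = sqrt(1.2218)
Ks = 1.1053

1.1053


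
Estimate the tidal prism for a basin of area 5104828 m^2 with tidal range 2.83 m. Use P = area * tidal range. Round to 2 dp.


Tidal prism = Area * Tidal range
P = 5104828 * 2.83
P = 14446663.24 m^3

14446663.24


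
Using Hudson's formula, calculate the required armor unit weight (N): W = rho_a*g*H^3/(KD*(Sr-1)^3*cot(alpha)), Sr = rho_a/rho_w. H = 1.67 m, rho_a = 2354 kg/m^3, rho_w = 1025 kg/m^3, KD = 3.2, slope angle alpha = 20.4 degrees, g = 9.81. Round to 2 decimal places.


Sr = rho_a / rho_w = 2354 / 1025 = 2.296585
(Sr - 1) = 1.296585
(Sr - 1)^3 = 2.179733
cot(20.4) = 1 / tan(20.4) = 1 / 0.371897 = 2.688919
Numerator = 2354 * 9.81 * 1.67^3 = 107553.5821
Denominator = 3.2 * 2.179733 * 2.688919 = 18.755603
W = 107553.5821 / 18.755603
W = 5734.48 N

5734.48


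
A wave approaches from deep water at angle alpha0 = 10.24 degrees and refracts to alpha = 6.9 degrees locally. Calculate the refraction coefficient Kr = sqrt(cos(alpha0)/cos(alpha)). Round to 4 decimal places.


Kr = sqrt(cos(alpha0) / cos(alpha))
cos(10.24) = 0.984072
cos(6.9) = 0.992757
Kr = sqrt(0.984072 / 0.992757)
Kr = sqrt(0.991251)
Kr = 0.9956

0.9956


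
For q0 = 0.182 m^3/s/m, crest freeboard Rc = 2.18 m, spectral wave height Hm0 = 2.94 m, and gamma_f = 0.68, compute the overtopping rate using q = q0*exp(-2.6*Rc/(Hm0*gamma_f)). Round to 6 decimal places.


q = q0 * exp(-2.6 * Rc / (Hm0 * gamma_f))
Exponent = -2.6 * 2.18 / (2.94 * 0.68)
= -2.6 * 2.18 / 1.9992
= -2.835134
exp(-2.835134) = 0.058711
q = 0.182 * 0.058711
q = 0.010685 m^3/s/m

0.010685


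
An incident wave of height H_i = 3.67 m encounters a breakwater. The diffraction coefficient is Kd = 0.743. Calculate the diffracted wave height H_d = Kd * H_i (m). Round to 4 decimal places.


H_d = Kd * H_i
H_d = 0.743 * 3.67
H_d = 2.7268 m

2.7268


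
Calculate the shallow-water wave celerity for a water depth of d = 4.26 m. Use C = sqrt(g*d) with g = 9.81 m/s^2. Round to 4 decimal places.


Using the shallow-water approximation:
C = sqrt(g * d) = sqrt(9.81 * 4.26)
C = sqrt(41.7906)
C = 6.4646 m/s

6.4646


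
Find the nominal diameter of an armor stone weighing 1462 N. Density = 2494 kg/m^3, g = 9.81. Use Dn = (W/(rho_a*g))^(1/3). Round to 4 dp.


V = W / (rho_a * g)
V = 1462 / (2494 * 9.81)
V = 1462 / 24466.14
V = 0.059756 m^3
Dn = V^(1/3) = 0.059756^(1/3)
Dn = 0.3910 m

0.3910


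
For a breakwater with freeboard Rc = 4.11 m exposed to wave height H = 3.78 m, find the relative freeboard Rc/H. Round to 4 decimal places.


Relative freeboard = Rc / H
= 4.11 / 3.78
= 1.0873

1.0873


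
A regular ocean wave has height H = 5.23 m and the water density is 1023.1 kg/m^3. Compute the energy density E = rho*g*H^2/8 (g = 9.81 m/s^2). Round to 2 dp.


E = (1/8) * rho * g * H^2
E = (1/8) * 1023.1 * 9.81 * 5.23^2
E = 0.125 * 1023.1 * 9.81 * 27.3529
E = 34316.30 J/m^2

34316.30


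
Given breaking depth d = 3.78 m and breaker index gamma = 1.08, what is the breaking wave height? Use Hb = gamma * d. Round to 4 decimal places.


Hb = gamma * d
Hb = 1.08 * 3.78
Hb = 4.0824 m

4.0824


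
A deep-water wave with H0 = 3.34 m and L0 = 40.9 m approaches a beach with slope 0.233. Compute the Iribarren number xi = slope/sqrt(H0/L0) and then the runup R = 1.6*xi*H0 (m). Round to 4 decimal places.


xi = slope / sqrt(H0/L0)
H0/L0 = 3.34/40.9 = 0.081663
sqrt(0.081663) = 0.285767
xi = 0.233 / 0.285767 = 0.815350
R = 1.6 * xi * H0 = 1.6 * 0.815350 * 3.34
R = 4.3572 m

4.3572


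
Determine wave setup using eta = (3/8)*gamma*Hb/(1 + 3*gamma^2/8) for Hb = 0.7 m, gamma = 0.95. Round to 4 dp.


eta = (3/8) * gamma * Hb / (1 + 3*gamma^2/8)
Numerator = (3/8) * 0.95 * 0.7 = 0.249375
Denominator = 1 + 3*0.95^2/8 = 1 + 0.338438 = 1.338438
eta = 0.249375 / 1.338438
eta = 0.1863 m

0.1863


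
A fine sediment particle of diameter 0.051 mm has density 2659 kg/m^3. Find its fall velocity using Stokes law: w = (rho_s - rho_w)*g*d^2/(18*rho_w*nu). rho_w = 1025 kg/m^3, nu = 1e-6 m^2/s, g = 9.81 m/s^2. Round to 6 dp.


w = (rho_s - rho_w) * g * d^2 / (18 * rho_w * nu)
d = 0.051 mm = 0.000051 m
rho_s - rho_w = 2659 - 1025 = 1634
Numerator = 1634 * 9.81 * (0.000051)^2 = 0.000041692834
Denominator = 18 * 1025 * 1e-6 = 0.018450
w = 0.002260 m/s

0.002260


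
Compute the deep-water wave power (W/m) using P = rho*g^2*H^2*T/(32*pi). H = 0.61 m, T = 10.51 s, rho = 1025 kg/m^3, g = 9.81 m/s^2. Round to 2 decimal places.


P = rho * g^2 * H^2 * T / (32 * pi)
P = 1025 * 9.81^2 * 0.61^2 * 10.51 / (32 * pi)
P = 1025 * 96.2361 * 0.3721 * 10.51 / 100.53096
P = 3837.29 W/m

3837.29


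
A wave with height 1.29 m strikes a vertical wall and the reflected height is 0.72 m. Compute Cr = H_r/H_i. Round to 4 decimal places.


Cr = H_r / H_i
Cr = 0.72 / 1.29
Cr = 0.5581

0.5581


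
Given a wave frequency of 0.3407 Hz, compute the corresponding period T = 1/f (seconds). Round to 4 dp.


T = 1 / f
T = 1 / 0.3407
T = 2.9351 s

2.9351


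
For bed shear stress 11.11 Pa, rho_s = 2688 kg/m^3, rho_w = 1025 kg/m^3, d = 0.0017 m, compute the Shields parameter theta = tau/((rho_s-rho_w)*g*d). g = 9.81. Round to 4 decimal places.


theta = tau / ((rho_s - rho_w) * g * d)
rho_s - rho_w = 2688 - 1025 = 1663
Denominator = 1663 * 9.81 * 0.0017 = 27.733851
theta = 11.11 / 27.733851
theta = 0.4006

0.4006


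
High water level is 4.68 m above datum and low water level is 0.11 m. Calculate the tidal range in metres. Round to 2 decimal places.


Tidal range = High water - Low water
Tidal range = 4.68 - (0.11)
Tidal range = 4.57 m

4.57


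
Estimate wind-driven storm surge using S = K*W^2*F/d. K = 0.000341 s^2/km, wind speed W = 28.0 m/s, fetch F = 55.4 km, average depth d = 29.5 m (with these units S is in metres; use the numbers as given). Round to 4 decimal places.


S = K * W^2 * F / d
W^2 = 28.0^2 = 784.00
S = 0.000341 * 784.00 * 55.4 / 29.5
Numerator = 0.000341 * 784.00 * 55.4 = 14.810858
S = 14.810858 / 29.5 = 0.5021 m

0.5021


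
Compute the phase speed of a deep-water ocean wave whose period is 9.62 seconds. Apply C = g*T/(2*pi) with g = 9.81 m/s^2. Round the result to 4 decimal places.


We use the deep-water celerity formula:
C = g * T / (2 * pi)
C = 9.81 * 9.62 / (2 * 3.14159...)
C = 94.372200 / 6.283185
C = 15.0198 m/s

15.0198


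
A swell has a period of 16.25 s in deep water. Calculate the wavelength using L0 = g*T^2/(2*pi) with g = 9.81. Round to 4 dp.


L0 = g * T^2 / (2 * pi)
L0 = 9.81 * 16.25^2 / (2 * pi)
L0 = 9.81 * 264.0625 / 6.28319
L0 = 2590.4531 / 6.28319
L0 = 412.2834 m

412.2834


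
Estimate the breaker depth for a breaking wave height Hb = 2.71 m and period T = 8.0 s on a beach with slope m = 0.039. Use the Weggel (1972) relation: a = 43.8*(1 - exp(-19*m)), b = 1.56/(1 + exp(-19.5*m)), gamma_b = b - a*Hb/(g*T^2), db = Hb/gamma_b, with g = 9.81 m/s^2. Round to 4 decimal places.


a = 43.8 * (1 - exp(-19 * m))
exp(-19 * 0.039) = exp(-0.7410) = 0.476637
a = 43.8 * (1 - 0.476637) = 22.923298
b = 1.56 / (1 + exp(-19.5 * m))
exp(-19.5 * 0.039) = exp(-0.7605) = 0.467433
b = 1.56 / (1 + 0.467433) = 1.063081
Hb / (g * T^2) = 2.71 / (9.81 * 8.0^2) = 2.71 / 627.8400 = 0.00431639
gamma_b = b - a * Hb/(g*T^2) = 1.063081 - 22.923298 * 0.00431639 = 0.964135
db = Hb / gamma_b = 2.71 / 0.964135
db = 2.8108 m

2.8108
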